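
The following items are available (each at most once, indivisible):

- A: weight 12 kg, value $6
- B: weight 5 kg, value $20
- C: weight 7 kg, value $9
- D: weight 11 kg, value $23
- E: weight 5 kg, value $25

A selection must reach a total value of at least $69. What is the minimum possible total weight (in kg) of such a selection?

28

Subsets with value ≥ 69, sorted by total weight:
- B+C+D+E: weight 28, value 77
- A+B+D+E: weight 33, value 74
- A+B+C+D+E: weight 40, value 83
Minimum weight: 28 kg.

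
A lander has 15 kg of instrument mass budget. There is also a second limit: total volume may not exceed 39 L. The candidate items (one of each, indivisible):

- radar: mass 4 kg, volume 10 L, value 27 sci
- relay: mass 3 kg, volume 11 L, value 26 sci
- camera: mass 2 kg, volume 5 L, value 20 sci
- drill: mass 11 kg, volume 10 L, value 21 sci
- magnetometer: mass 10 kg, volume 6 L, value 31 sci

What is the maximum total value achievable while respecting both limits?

77 sci

Feasible sets respecting both limits:
- relay+camera+magnetometer: mass 15, volume 22, value 77
- radar+relay+camera: mass 9, volume 26, value 73
- radar+magnetometer: mass 14, volume 16, value 58
Best: 77 sci.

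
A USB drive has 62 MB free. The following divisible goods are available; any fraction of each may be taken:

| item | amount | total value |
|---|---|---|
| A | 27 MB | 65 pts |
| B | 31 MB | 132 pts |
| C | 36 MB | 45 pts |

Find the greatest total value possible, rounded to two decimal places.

202.00

Take in order of value per unit:
- B (132/31 per unit): all 31 → value 132, running total 132.00
- A (65/27 per unit): all 27 → value 65, running total 197.00
- C (45/36 per unit): 4 of 36 → value 4×45/36 = 5.0000, running total 202.00
Total 202.00.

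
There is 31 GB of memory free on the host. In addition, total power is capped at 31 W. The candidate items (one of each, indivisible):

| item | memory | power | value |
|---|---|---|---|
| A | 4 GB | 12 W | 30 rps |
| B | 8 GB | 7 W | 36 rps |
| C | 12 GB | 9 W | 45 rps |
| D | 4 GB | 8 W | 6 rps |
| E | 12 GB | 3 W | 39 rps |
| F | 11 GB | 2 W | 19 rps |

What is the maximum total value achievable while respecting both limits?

Feasible sets respecting both limits:
- A+C+E: memory 28, power 24, value 114
- A+B+C: memory 24, power 28, value 111
- A+B+D+E: memory 28, power 30, value 111
- A+B+E: memory 24, power 22, value 105
Best: 114 rps.

114 rps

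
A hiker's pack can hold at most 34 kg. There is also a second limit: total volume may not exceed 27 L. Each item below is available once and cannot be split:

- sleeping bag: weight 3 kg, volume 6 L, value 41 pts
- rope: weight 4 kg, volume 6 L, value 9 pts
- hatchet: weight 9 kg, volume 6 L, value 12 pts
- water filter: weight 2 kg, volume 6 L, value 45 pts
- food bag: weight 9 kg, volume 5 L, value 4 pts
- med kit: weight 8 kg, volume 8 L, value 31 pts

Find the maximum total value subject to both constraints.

129 pts

Feasible sets respecting both limits:
- sleeping bag+hatchet+water filter+med kit: weight 22, volume 26, value 129
- sleeping bag+rope+water filter+med kit: weight 17, volume 26, value 126
- sleeping bag+water filter+food bag+med kit: weight 22, volume 25, value 121
Best: 129 pts.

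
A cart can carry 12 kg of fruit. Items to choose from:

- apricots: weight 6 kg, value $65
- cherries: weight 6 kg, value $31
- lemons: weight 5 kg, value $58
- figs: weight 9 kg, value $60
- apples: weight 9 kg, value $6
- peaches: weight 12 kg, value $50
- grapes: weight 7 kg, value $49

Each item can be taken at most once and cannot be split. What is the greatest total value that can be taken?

Check high-value combinations within 12 kg:
- apricots+lemons: weight 6+5=11, value 65+58=123
- lemons+grapes: weight 5+7=12, value 58+49=107
- apricots+cherries: weight 6+6=12, value 65+31=96
Best: $123.

$123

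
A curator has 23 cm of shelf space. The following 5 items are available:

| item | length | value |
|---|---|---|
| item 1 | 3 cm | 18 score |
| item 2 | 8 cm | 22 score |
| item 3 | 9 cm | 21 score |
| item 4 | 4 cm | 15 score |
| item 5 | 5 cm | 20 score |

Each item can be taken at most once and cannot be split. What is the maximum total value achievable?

75 score

Check high-value combinations within 23 cm:
- item 1+item 2+item 4+item 5: length 3+8+4+5=20, value 18+22+15+20=75
- item 1+item 3+item 4+item 5: length 3+9+4+5=21, value 18+21+15+20=74
- item 2+item 3+item 5: length 8+9+5=22, value 22+21+20=63
Best: 75 score.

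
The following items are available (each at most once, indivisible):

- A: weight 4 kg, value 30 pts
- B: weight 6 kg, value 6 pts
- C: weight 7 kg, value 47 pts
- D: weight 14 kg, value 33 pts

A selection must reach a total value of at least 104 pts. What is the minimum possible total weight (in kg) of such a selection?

25

Subsets with value ≥ 104, sorted by total weight:
- A+C+D: weight 25, value 110
- A+B+C+D: weight 31, value 116
Minimum weight: 25 kg.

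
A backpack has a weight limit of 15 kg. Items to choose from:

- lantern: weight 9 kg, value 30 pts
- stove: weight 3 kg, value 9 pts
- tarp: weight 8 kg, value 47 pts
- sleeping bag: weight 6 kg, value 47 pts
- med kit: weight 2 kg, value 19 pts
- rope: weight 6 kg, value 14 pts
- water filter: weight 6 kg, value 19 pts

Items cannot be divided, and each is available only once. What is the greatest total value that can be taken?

This is a 0/1 knapsack; check combinations near the capacity.
- tarp+sleeping bag: weight 8+6=14, value 47+47=94
- sleeping bag+med kit+water filter: weight 6+2+6=14, value 47+19+19=85
- sleeping bag+med kit+rope: weight 6+2+6=14, value 47+19+14=80
- lantern+sleeping bag: weight 9+6=15, value 30+47=77
Best: 94 pts.

94 pts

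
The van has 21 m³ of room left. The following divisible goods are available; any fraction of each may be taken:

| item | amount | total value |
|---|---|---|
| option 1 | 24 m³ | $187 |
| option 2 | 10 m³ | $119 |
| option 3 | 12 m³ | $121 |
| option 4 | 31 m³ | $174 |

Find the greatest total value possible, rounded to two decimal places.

229.92

Take in order of value per unit:
- option 2 (119/10 per unit): all 10 → value 119, running total 119.00
- option 3 (121/12 per unit): 11 of 12 → value 11×121/12 = 110.9167, running total 229.92
Total 229.92.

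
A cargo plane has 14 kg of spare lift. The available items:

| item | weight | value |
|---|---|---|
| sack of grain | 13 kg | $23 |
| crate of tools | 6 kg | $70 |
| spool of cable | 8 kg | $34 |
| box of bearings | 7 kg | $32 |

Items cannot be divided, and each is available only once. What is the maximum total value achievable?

Check high-value combinations within 14 kg:
- crate of tools+spool of cable: weight 6+8=14, value 70+34=104
- crate of tools+box of bearings: weight 6+7=13, value 70+32=102
- crate of tools: weight 6, value 70
- spool of cable: weight 8, value 34
- box of bearings: weight 7, value 32
Best: $104.

$104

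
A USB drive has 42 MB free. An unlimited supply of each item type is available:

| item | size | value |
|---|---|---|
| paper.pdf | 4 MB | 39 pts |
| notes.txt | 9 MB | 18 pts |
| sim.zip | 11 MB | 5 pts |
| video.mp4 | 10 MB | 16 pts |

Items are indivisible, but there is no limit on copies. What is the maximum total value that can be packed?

Best value-per-unit is paper.pdf at 39/4, and filling with it alone uses size 10×4=40. No mix of the others beats 10×39 = 390.

390 pts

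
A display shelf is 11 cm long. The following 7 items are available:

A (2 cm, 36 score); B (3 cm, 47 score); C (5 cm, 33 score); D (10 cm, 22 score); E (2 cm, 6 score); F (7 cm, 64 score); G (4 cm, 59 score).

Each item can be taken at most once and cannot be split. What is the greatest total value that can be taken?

148 score

Check high-value combinations within 11 cm:
- A+B+E+G: length 2+3+2+4=11, value 36+47+6+59=148
- A+B+G: length 2+3+4=9, value 36+47+59=142
- A+C+G: length 2+5+4=11, value 36+33+59=128
Best: 148 score.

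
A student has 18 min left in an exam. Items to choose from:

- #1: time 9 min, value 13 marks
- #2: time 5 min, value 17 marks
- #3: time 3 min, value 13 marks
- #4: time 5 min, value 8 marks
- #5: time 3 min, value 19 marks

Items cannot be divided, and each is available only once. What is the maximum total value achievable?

This is a 0/1 knapsack; check combinations near the capacity.
- #2+#3+#4+#5: time 5+3+5+3=16, value 17+13+8+19=57
- #2+#3+#5: time 5+3+3=11, value 17+13+19=49
- #1+#2+#5: time 9+5+3=17, value 13+17+19=49
- #1+#3+#5: time 9+3+3=15, value 13+13+19=45
Best: 57 marks.

57 marks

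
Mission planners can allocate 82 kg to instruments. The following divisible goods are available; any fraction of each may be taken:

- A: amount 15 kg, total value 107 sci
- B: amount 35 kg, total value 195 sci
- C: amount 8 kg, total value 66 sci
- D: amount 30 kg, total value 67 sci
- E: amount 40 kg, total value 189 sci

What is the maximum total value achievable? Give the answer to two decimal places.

Take in order of value per unit:
- C (66/8 per unit): all 8 → value 66, running total 66.00
- A (107/15 per unit): all 15 → value 107, running total 173.00
- B (195/35 per unit): all 35 → value 195, running total 368.00
- E (189/40 per unit): 24 of 40 → value 24×189/40 = 113.4000, running total 481.40
Total 481.40.

481.40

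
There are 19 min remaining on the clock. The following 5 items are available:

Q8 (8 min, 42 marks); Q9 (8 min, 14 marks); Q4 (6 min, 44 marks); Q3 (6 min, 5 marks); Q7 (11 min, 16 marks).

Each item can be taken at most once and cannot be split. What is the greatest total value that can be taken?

Check high-value combinations within 19 min:
- Q8+Q4: time 8+6=14, value 42+44=86
- Q4+Q7: time 6+11=17, value 44+16=60
- Q9+Q4: time 8+6=14, value 14+44=58
Best: 86 marks.

86 marks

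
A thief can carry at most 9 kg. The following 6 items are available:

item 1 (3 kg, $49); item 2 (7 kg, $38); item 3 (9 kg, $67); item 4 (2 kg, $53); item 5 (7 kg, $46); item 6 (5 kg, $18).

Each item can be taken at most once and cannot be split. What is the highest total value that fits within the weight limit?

Check high-value combinations within 9 kg:
- item 1+item 4: weight 3+2=5, value 49+53=102
- item 4+item 5: weight 2+7=9, value 53+46=99
- item 2+item 4: weight 7+2=9, value 38+53=91
- item 4+item 6: weight 2+5=7, value 53+18=71
- item 1+item 6: weight 3+5=8, value 49+18=67
Best: $102.

$102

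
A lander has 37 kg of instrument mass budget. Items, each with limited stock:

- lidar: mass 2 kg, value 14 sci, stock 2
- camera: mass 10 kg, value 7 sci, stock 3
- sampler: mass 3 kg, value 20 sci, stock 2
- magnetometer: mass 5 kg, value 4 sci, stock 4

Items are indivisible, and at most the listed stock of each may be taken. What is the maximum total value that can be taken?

Top feasible selections:
- 2×lidar + 1×camera + 2×sampler + 3×magnetometer: mass 35, value 87
- 2×lidar + 2×camera + 2×sampler + 1×magnetometer: mass 35, value 86
Best: 87 sci.

87 sci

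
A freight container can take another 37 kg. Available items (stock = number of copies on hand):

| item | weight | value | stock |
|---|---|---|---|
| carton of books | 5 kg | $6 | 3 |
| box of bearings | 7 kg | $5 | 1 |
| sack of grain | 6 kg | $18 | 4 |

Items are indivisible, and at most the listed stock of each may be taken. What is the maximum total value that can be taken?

Top feasible selections:
- 2×carton of books + 4×sack of grain: weight 34, value 84
- 1×carton of books + 1×box of bearings + 4×sack of grain: weight 36, value 83
- 1×carton of books + 4×sack of grain: weight 29, value 78
- 1×box of bearings + 4×sack of grain: weight 31, value 77
Best: $84.

$84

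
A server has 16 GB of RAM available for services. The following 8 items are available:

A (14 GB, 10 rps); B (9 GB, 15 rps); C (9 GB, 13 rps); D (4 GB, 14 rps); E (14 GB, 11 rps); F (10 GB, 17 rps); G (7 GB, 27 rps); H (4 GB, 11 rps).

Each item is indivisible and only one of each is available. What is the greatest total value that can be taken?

52 rps

Check high-value combinations within 16 GB:
- D+G+H: memory 4+7+4=15, value 14+27+11=52
- B+G: memory 9+7=16, value 15+27=42
- D+G: memory 4+7=11, value 14+27=41
- C+G: memory 9+7=16, value 13+27=40
- G+H: memory 7+4=11, value 27+11=38
Best: 52 rps.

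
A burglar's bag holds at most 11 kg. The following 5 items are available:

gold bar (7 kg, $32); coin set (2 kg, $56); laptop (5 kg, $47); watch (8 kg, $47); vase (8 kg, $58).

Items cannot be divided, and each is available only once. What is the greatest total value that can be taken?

$114

Check high-value combinations within 11 kg:
- coin set+vase: weight 2+8=10, value 56+58=114
- coin set+laptop: weight 2+5=7, value 56+47=103
- coin set+watch: weight 2+8=10, value 56+47=103
Best: $114.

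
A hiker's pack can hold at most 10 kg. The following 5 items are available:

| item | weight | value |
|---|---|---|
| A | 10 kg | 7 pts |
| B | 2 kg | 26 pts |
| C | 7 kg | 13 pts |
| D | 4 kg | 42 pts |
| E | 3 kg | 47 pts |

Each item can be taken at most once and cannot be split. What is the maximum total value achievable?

115 pts

Check high-value combinations within 10 kg:
- B+D+E: weight 2+4+3=9, value 26+42+47=115
- D+E: weight 4+3=7, value 42+47=89
- B+E: weight 2+3=5, value 26+47=73
- B+D: weight 2+4=6, value 26+42=68
- C+E: weight 7+3=10, value 13+47=60
Best: 115 pts.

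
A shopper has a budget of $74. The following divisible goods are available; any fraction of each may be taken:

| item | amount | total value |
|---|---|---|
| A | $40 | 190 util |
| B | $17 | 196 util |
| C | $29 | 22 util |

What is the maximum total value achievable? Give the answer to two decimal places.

Take in order of value per unit:
- B (196/17 per unit): all 17 → value 196, running total 196.00
- A (190/40 per unit): all 40 → value 190, running total 386.00
- C (22/29 per unit): 17 of 29 → value 17×22/29 = 12.8966, running total 398.90
Total 398.90.

398.90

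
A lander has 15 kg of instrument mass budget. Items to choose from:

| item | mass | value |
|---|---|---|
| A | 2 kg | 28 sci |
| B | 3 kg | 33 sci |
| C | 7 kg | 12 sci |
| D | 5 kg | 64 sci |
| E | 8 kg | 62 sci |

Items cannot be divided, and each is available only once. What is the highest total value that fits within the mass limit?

Check high-value combinations within 15 kg:
- A+D+E: mass 2+5+8=15, value 28+64+62=154
- D+E: mass 5+8=13, value 64+62=126
- A+B+D: mass 2+3+5=10, value 28+33+64=125
Best: 154 sci.

154 sci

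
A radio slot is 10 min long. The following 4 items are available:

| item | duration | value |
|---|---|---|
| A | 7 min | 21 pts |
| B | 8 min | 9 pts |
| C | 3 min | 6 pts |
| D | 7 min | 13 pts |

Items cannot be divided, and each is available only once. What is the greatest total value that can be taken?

27 pts

This is a 0/1 knapsack; check combinations near the capacity.
- A+C: duration 7+3=10, value 21+6=27
- A: duration 7, value 21
- C+D: duration 3+7=10, value 6+13=19
- D: duration 7, value 13
- B: duration 8, value 9
Best: 27 pts.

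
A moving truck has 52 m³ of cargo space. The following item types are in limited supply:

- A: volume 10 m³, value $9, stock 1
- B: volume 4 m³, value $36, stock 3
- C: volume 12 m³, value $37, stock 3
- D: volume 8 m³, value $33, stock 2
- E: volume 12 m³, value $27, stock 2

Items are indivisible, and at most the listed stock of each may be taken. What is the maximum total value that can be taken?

$248

Best selections within volume 52 and stock limits:
- 3×B + 2×C + 2×D: volume 52, value 248
- 3×B + 1×C + 2×D + 1×E: volume 52, value 238
Best: $248.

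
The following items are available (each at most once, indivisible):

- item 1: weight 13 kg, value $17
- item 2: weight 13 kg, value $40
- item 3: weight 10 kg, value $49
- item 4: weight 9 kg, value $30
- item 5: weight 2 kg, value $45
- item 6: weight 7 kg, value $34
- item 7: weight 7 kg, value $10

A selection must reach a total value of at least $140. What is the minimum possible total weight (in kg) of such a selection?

28

Subsets with value ≥ 140, sorted by total weight:
- item 3+item 4+item 5+item 6: weight 28, value 158
- item 2+item 4+item 5+item 6: weight 31, value 149
Minimum weight: 28 kg.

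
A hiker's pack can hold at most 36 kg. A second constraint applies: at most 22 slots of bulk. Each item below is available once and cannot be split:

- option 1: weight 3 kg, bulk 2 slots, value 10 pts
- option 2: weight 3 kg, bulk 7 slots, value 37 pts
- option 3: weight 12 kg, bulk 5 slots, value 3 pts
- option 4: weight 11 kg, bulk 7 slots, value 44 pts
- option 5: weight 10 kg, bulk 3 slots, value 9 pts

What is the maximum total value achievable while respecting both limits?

100 pts

Feasible sets respecting both limits:
- option 1+option 2+option 4+option 5: weight 27, bulk 19, value 100
- option 1+option 2+option 3+option 4: weight 29, bulk 21, value 94
- option 2+option 3+option 4+option 5: weight 36, bulk 22, value 93
- option 1+option 2+option 4: weight 17, bulk 16, value 91
Best: 100 pts.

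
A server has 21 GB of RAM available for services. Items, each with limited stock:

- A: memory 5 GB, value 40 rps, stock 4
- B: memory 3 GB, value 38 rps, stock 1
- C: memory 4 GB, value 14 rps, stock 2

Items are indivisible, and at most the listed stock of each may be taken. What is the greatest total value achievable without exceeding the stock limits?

160 rps

Best selections within memory 21 and stock limits:
- 4×A: memory 20, value 160
- 3×A + 1×B: memory 18, value 158
- 2×A + 1×B + 2×C: memory 21, value 146
- 3×A + 1×C: memory 19, value 134
Best: 160 rps.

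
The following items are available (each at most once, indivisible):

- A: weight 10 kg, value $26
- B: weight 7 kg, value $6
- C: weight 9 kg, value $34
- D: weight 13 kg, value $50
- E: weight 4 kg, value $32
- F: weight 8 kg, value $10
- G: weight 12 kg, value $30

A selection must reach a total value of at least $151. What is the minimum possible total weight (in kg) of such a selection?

44

Subsets with value ≥ 151, sorted by total weight:
- A+C+D+E+F: weight 44, value 152
- B+C+D+E+G: weight 45, value 152
- C+D+E+F+G: weight 46, value 156
Minimum weight: 44 kg.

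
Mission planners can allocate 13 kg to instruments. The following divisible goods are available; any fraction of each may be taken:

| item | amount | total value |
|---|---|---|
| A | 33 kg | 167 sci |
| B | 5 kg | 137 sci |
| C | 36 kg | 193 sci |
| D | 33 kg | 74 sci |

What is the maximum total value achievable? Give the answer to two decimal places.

179.89

Take in order of value per unit:
- B (137/5 per unit): all 5 → value 137, running total 137.00
- C (193/36 per unit): 8 of 36 → value 8×193/36 = 42.8889, running total 179.89
Total 179.89.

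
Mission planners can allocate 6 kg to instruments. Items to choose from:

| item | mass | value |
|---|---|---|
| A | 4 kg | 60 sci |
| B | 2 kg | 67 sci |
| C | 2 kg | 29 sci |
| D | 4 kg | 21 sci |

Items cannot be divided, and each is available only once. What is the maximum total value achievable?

127 sci

Check high-value combinations within 6 kg:
- A+B: mass 4+2=6, value 60+67=127
- B+C: mass 2+2=4, value 67+29=96
- A+C: mass 4+2=6, value 60+29=89
- B+D: mass 2+4=6, value 67+21=88
Best: 127 sci.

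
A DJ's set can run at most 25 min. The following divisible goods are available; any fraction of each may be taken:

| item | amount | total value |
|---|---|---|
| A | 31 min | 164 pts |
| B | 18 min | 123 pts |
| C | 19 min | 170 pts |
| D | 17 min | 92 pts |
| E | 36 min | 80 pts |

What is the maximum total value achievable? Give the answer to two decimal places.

Take in order of value per unit:
- C (170/19 per unit): all 19 → value 170, running total 170.00
- B (123/18 per unit): 6 of 18 → value 6×123/18 = 41.0000, running total 211.00
Total 211.00.

211.00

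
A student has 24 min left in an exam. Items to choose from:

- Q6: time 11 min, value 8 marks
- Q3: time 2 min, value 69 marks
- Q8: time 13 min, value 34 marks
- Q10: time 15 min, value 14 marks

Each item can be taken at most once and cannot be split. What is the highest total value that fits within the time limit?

103 marks

This is a 0/1 knapsack; check combinations near the capacity.
- Q3+Q8: time 2+13=15, value 69+34=103
- Q3+Q10: time 2+15=17, value 69+14=83
- Q6+Q3: time 11+2=13, value 8+69=77
Best: 103 marks.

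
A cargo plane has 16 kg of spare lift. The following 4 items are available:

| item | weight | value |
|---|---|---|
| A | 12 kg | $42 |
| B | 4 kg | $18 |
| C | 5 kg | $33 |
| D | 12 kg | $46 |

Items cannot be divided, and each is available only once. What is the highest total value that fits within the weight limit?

$64

This is a 0/1 knapsack; check combinations near the capacity.
- B+D: weight 4+12=16, value 18+46=64
- A+B: weight 12+4=16, value 42+18=60
- B+C: weight 4+5=9, value 18+33=51
- D: weight 12, value 46
Best: $64.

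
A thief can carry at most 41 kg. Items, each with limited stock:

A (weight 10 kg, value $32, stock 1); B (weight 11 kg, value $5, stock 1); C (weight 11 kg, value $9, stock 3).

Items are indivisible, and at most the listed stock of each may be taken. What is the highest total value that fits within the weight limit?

Top feasible selections:
- 1×A + 2×C: weight 32, value 50
- 1×A + 1×B + 1×C: weight 32, value 46
- 1×A + 1×C: weight 21, value 41
- 1×A + 1×B: weight 21, value 37
Best: $50.

$50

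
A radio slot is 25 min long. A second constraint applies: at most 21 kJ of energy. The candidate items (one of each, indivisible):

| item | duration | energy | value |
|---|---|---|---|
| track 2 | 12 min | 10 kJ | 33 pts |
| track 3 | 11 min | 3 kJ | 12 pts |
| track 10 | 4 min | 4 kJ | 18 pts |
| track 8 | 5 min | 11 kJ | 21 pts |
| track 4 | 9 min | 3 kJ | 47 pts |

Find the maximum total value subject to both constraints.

98 pts

Feasible sets respecting both limits:
- track 2+track 10+track 4: duration 25, energy 17, value 98
- track 10+track 8+track 4: duration 18, energy 18, value 86
- track 2+track 4: duration 21, energy 13, value 80
Best: 98 pts.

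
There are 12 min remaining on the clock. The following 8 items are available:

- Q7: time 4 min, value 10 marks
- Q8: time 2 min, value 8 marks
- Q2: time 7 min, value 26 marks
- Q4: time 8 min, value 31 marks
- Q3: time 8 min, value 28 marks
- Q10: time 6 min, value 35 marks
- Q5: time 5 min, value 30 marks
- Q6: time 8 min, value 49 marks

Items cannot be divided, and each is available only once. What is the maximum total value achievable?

Check high-value combinations within 12 min:
- Q10+Q5: time 6+5=11, value 35+30=65
- Q7+Q6: time 4+8=12, value 10+49=59
- Q8+Q6: time 2+8=10, value 8+49=57
Best: 65 marks.

65 marks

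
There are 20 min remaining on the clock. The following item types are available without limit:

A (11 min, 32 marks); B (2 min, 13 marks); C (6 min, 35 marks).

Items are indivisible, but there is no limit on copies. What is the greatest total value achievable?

130 marks

Best value-per-unit is B at 13/2, and filling with it alone uses time 10×2=20. No mix of the others beats 10×13 = 130.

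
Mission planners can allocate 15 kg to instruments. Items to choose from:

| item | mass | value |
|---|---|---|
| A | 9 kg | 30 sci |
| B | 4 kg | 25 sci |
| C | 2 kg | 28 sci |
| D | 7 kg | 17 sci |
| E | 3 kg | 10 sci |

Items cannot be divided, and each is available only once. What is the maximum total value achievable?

83 sci

Check high-value combinations within 15 kg:
- A+B+C: mass 9+4+2=15, value 30+25+28=83
- B+C+D: mass 4+2+7=13, value 25+28+17=70
- A+C+E: mass 9+2+3=14, value 30+28+10=68
- B+C+E: mass 4+2+3=9, value 25+28+10=63
- A+C: mass 9+2=11, value 30+28=58
Best: 83 sci.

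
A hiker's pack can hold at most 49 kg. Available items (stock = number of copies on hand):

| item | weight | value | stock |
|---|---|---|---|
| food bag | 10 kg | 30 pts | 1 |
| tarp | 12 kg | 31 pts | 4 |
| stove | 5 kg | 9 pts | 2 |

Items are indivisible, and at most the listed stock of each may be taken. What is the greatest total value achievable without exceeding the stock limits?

Top feasible selections:
- 4×tarp: weight 48, value 124
- 1×food bag + 3×tarp: weight 46, value 123
- 3×tarp + 2×stove: weight 46, value 111
- 1×food bag + 2×tarp + 2×stove: weight 44, value 110
Best: 124 pts.

124 pts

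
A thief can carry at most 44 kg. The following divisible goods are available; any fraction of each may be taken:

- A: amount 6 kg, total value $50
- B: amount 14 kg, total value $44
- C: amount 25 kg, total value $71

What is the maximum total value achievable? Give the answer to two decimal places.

162.16

Take in order of value per unit:
- A (50/6 per unit): all 6 → value 50, running total 50.00
- B (44/14 per unit): all 14 → value 44, running total 94.00
- C (71/25 per unit): 24 of 25 → value 24×71/25 = 68.1600, running total 162.16
Total 162.16.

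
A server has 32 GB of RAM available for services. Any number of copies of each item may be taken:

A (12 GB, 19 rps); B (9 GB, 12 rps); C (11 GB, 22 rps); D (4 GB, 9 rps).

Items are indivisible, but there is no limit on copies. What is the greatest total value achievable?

Best value-per-unit is D at 9/4, and filling with it alone uses memory 8×4=32. No mix of the others beats 8×9 = 72.

72 rps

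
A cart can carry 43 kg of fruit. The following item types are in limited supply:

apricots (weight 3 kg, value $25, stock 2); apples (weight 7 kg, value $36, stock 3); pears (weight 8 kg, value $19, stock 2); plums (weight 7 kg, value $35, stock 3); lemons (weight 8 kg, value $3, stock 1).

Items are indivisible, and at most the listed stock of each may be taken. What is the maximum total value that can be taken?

Best selections within weight 43 and stock limits:
- 2×apricots + 3×apples + 2×plums: weight 41, value 228
- 2×apricots + 2×apples + 3×plums: weight 41, value 227
- 3×apples + 3×plums: weight 42, value 213
Best: $228.

$228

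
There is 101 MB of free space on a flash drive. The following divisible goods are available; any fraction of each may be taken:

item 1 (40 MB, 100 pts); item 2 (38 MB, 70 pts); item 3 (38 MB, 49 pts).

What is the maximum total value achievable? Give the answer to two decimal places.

Take in order of value per unit:
- item 1 (100/40 per unit): all 40 → value 100, running total 100.00
- item 2 (70/38 per unit): all 38 → value 70, running total 170.00
- item 3 (49/38 per unit): 23 of 38 → value 23×49/38 = 29.6579, running total 199.66
Total 199.66.

199.66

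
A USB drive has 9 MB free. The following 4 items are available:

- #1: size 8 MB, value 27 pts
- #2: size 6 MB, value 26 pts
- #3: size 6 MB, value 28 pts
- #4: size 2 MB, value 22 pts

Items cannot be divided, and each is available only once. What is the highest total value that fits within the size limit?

50 pts

Check high-value combinations within 9 MB:
- #3+#4: size 6+2=8, value 28+22=50
- #2+#4: size 6+2=8, value 26+22=48
- #3: size 6, value 28
Best: 50 pts.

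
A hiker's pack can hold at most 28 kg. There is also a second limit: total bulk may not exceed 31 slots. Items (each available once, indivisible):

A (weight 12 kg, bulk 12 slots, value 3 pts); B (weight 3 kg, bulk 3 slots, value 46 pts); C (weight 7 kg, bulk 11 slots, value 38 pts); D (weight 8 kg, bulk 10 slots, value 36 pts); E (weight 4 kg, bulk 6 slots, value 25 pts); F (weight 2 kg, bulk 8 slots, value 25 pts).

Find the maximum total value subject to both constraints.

145 pts

Feasible sets respecting both limits:
- B+C+D+E: weight 22, bulk 30, value 145
- B+C+E+F: weight 16, bulk 28, value 134
- B+D+E+F: weight 17, bulk 27, value 132
- B+C+D: weight 18, bulk 24, value 120
Best: 145 pts.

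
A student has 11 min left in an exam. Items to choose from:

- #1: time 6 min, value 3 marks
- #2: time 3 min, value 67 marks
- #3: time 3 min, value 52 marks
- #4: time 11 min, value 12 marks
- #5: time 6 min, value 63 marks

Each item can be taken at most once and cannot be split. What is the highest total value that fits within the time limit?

130 marks

Check high-value combinations within 11 min:
- #2+#5: time 3+6=9, value 67+63=130
- #2+#3: time 3+3=6, value 67+52=119
- #3+#5: time 3+6=9, value 52+63=115
- #1+#2: time 6+3=9, value 3+67=70
- #2: time 3, value 67
Best: 130 marks.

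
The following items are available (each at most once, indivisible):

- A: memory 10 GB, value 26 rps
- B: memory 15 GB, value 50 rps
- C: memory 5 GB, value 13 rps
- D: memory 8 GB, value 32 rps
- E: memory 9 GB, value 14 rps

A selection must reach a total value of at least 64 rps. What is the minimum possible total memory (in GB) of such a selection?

23

Subsets with value ≥ 64, sorted by total memory:
- B+D: memory 23, value 82
- A+C+D: memory 23, value 71
- B+E: memory 24, value 64
- A+B: memory 25, value 76
Minimum memory: 23 GB.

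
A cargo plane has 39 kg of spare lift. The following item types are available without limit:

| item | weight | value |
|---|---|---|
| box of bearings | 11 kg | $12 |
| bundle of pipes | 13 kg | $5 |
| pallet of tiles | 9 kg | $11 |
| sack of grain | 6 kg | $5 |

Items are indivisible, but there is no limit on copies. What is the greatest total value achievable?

$45

Best value-per-unit is pallet of tiles at 11/9; filling with it alone gives 4×11 = 44.
Optimal mix: 1×box of bearings + 3×pallet of tiles → weight 38, value 45.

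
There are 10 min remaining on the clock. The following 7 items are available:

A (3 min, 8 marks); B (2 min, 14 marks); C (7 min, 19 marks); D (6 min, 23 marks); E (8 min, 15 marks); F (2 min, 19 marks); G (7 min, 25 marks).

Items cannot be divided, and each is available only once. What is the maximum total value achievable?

Check high-value combinations within 10 min:
- B+D+F: time 2+6+2=10, value 14+23+19=56
- F+G: time 2+7=9, value 19+25=44
- D+F: time 6+2=8, value 23+19=42
Best: 56 marks.

56 marks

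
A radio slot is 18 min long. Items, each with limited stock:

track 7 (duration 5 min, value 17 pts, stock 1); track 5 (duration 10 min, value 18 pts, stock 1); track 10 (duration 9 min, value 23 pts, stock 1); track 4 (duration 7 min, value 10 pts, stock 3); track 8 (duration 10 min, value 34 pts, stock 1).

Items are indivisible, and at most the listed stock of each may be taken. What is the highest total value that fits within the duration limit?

51 pts

Top feasible selections:
- 1×track 7 + 1×track 8: duration 15, value 51
- 1×track 4 + 1×track 8: duration 17, value 44
Best: 51 pts.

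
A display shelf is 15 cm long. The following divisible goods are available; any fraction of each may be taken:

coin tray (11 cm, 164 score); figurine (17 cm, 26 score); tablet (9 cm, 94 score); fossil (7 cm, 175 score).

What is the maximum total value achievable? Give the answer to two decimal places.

Take in order of value per unit:
- fossil (175/7 per unit): all 7 → value 175, running total 175.00
- coin tray (164/11 per unit): 8 of 11 → value 8×164/11 = 119.2727, running total 294.27
Total 294.27.

294.27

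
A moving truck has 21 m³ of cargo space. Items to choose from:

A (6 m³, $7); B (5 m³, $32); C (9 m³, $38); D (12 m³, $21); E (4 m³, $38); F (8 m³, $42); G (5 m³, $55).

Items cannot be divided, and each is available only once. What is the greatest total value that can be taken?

$135

Check high-value combinations within 21 m³:
- E+F+G: volume 4+8+5=17, value 38+42+55=135
- A+B+E+G: volume 6+5+4+5=20, value 7+32+38+55=132
- C+E+G: volume 9+4+5=18, value 38+38+55=131
- B+F+G: volume 5+8+5=18, value 32+42+55=129
- B+E+G: volume 5+4+5=14, value 32+38+55=125
Best: $135.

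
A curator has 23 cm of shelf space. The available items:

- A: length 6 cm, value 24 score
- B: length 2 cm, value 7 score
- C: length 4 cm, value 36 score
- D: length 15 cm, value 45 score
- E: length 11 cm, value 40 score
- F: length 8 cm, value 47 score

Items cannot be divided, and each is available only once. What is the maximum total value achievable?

Check high-value combinations within 23 cm:
- C+E+F: length 4+11+8=23, value 36+40+47=123
- A+B+C+F: length 6+2+4+8=20, value 24+7+36+47=114
- A+C+F: length 6+4+8=18, value 24+36+47=107
- A+B+C+E: length 6+2+4+11=23, value 24+7+36+40=107
Best: 123 score.

123 score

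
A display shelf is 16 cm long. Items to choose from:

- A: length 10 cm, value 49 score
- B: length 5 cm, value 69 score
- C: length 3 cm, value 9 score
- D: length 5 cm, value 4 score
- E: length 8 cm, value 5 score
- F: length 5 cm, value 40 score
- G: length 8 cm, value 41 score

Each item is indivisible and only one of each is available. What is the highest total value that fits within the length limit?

This is a 0/1 knapsack; check combinations near the capacity.
- B+C+G: length 5+3+8=16, value 69+9+41=119
- B+C+F: length 5+3+5=13, value 69+9+40=118
- A+B: length 10+5=15, value 49+69=118
Best: 119 score.

119 score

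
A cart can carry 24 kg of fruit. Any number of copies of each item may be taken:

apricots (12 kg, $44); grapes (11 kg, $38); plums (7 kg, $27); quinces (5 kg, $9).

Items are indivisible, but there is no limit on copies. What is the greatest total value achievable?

$88

Best value-per-unit is plums at 27/7; filling with it alone gives 3×27 = 81.
Optimal mix: 2×apricots → weight 24, value 88.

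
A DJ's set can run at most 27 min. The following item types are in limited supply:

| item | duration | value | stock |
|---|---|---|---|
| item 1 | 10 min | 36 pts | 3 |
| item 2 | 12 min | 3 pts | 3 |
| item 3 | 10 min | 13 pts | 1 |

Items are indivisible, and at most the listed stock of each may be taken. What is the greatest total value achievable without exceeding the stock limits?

72 pts

Top feasible selections:
- 2×item 1: duration 20, value 72
- 1×item 1 + 1×item 3: duration 20, value 49
Best: 72 pts.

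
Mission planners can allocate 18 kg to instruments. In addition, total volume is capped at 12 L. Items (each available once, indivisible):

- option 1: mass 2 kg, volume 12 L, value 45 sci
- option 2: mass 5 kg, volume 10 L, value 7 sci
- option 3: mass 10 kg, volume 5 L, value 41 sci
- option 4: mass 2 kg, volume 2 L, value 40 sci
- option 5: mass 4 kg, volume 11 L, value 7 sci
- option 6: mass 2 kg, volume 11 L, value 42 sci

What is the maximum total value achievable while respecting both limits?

Feasible sets respecting both limits:
- option 3+option 4: mass 12, volume 7, value 81
- option 2+option 4: mass 7, volume 12, value 47
- option 1: mass 2, volume 12, value 45
Best: 81 sci.

81 sci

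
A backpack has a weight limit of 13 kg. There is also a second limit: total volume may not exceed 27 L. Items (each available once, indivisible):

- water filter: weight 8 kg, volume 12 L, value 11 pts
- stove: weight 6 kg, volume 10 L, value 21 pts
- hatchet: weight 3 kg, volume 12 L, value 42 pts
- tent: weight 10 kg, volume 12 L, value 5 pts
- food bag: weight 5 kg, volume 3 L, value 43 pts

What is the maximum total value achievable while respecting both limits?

85 pts

Feasible sets respecting both limits:
- hatchet+food bag: weight 8, volume 15, value 85
- stove+food bag: weight 11, volume 13, value 64
- stove+hatchet: weight 9, volume 22, value 63
- water filter+food bag: weight 13, volume 15, value 54
Best: 85 pts.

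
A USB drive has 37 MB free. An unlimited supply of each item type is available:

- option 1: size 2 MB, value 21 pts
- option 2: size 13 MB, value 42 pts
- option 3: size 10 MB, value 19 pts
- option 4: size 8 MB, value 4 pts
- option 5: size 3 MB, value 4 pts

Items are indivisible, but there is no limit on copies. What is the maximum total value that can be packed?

Best value-per-unit is option 1 at 21/2, and filling with it alone uses size 18×2=36. No mix of the others beats 18×21 = 378.

378 pts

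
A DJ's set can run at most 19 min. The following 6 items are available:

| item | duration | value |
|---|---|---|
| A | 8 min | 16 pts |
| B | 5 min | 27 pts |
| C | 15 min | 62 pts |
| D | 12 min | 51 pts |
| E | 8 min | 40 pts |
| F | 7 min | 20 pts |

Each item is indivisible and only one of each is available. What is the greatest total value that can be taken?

Check high-value combinations within 19 min:
- B+D: duration 5+12=17, value 27+51=78
- D+F: duration 12+7=19, value 51+20=71
- B+E: duration 5+8=13, value 27+40=67
Best: 78 pts.

78 pts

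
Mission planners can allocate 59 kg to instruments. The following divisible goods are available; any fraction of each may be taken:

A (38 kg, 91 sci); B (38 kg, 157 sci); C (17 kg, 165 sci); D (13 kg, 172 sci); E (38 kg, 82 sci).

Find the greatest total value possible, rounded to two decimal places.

456.82

Take in order of value per unit:
- D (172/13 per unit): all 13 → value 172, running total 172.00
- C (165/17 per unit): all 17 → value 165, running total 337.00
- B (157/38 per unit): 29 of 38 → value 29×157/38 = 119.8158, running total 456.82
Total 456.82.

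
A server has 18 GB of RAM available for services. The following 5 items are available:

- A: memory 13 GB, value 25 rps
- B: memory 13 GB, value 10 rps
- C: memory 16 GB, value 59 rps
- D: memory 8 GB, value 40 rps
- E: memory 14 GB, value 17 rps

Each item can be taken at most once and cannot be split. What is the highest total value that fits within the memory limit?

59 rps

Check high-value combinations within 18 GB:
- C: memory 16, value 59
- D: memory 8, value 40
- A: memory 13, value 25
- E: memory 14, value 17
Best: 59 rps.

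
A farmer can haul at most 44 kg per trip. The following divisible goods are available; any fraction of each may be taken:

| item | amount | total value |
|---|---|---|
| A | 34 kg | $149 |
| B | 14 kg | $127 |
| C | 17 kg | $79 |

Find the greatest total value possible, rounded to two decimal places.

262.97

Take in order of value per unit:
- B (127/14 per unit): all 14 → value 127, running total 127.00
- C (79/17 per unit): all 17 → value 79, running total 206.00
- A (149/34 per unit): 13 of 34 → value 13×149/34 = 56.9706, running total 262.97
Total 262.97.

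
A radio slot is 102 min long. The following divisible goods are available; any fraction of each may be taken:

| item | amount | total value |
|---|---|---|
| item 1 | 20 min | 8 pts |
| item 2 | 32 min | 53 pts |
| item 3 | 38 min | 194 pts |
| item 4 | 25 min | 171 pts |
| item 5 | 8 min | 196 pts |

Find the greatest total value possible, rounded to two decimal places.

Take in order of value per unit:
- item 5 (196/8 per unit): all 8 → value 196, running total 196.00
- item 4 (171/25 per unit): all 25 → value 171, running total 367.00
- item 3 (194/38 per unit): all 38 → value 194, running total 561.00
- item 2 (53/32 per unit): 31 of 32 → value 31×53/32 = 51.3438, running total 612.34
Total 612.34.

612.34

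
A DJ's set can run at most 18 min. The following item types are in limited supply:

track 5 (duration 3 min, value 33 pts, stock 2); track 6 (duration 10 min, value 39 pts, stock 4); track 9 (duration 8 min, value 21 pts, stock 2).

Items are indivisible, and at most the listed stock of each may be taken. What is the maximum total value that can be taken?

105 pts

Best selections within duration 18 and stock limits:
- 2×track 5 + 1×track 6: duration 16, value 105
- 2×track 5 + 1×track 9: duration 14, value 87
- 1×track 5 + 1×track 6: duration 13, value 72
- 2×track 5: duration 6, value 66
Best: 105 pts.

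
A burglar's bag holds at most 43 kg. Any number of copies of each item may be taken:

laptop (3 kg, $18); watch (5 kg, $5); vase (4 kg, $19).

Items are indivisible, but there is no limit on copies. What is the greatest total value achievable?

Best value-per-unit is laptop at 18/3; filling with it alone gives 14×18 = 252.
Optimal mix: 13×laptop + 1×vase → weight 43, value 253.

$253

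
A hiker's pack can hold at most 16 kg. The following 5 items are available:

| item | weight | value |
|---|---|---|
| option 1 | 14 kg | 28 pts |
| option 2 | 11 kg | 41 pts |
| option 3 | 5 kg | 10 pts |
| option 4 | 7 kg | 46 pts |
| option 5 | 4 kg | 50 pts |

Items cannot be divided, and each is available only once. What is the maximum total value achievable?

106 pts

Check high-value combinations within 16 kg:
- option 3+option 4+option 5: weight 5+7+4=16, value 10+46+50=106
- option 4+option 5: weight 7+4=11, value 46+50=96
- option 2+option 5: weight 11+4=15, value 41+50=91
Best: 106 pts.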